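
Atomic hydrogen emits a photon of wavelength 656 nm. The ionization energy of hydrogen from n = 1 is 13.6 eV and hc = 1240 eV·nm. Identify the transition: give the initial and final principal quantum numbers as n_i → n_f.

The photon energy is ΔE = hc/λ = 1240 / 656 = 1.890 eV.
With Z = 1, ΔE = 13.60 × (1/n_f² − 1/n_i²), so 1/n_f² − 1/n_i² = 0.1390.
Trying n_f = 2 gives 1/n_i² = 0.1110, i.e. n_i ≈ 3; this pair matches.

n_i = 3, n_f = 2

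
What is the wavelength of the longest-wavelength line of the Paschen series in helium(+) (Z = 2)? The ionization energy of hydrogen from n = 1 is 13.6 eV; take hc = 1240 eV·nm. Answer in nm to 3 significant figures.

The Paschen series terminates on n_f = 3; the first line has n_i = 3+1 = 4.
ΔE = 54.40 × (1/3² − 1/4²) = 2.644 eV.
λ = 1240 / 2.644 = 469 nm.

469 nm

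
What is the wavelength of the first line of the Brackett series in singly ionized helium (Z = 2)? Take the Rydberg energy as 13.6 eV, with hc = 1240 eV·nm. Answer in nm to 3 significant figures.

1010 nm

The Brackett series terminates on n_f = 4; the first line has n_i = 4+1 = 5.
ΔE = 54.40 × (1/4² − 1/5²) = 1.224 eV.
λ = 1240 / 1.224 = 1010 nm.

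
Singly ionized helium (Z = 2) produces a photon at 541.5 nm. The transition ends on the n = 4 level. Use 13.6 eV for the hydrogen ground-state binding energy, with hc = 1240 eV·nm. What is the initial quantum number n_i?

The photon energy is ΔE = hc/λ = 1240 / 541.5 = 2.290 eV.
With Z = 2, ΔE = 54.40 × (1/n_f² − 1/n_i²), so 1/n_f² − 1/n_i² = 0.04209.
With n_f = 4: 1/n_i² = 1/16 − 0.04209 = 0.02041, so n_i ≈ 7.00.

n_i = 7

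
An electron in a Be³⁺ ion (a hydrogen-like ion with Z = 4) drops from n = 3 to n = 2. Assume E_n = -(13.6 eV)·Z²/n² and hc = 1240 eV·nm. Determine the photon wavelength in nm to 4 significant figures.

For Z = 4 the level energies scale as Z², so the effective Rydberg energy is 13.6 × 16 = 217.6 eV.
ΔE = 217.6 × (1/2² − 1/3²) = 217.6 × 0.1389 = 30.22 eV.
λ = hc/ΔE = 1240 / 30.22 = 41.03 nm.

41.03 nm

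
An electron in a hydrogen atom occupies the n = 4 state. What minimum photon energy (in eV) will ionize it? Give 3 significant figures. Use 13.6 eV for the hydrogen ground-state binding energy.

0.850 eV

E_4 = −13.60/16 = −0.850 eV, so ionization (to E = 0) requires 0.850 eV.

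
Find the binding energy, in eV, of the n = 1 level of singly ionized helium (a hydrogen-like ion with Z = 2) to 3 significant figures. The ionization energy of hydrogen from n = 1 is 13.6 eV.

54.4 eV

E_n = −13.6 Z²/n² = −54.40/n² eV for Z = 2.
E_1 = −54.40/1 = −54.4 eV, so ionization (to E = 0) requires 54.4 eV.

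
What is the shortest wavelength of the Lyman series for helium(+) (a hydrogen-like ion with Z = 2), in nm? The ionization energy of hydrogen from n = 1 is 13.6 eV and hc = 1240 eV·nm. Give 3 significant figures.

22.8 nm

The Lyman series has lower level n_f = 1; the series limit corresponds to n_i → ∞.
ΔE_max = 13.6 × 4 / 1² = 54.40 eV.
λ_min = 1240 / 54.40 = 22.8 nm.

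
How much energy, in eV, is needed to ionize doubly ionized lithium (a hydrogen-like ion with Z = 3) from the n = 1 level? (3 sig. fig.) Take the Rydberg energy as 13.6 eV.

E_n = −13.6 Z²/n² = −122.4/n² eV for Z = 3.
E_1 = −122.4/1 = −122 eV, so ionization (to E = 0) requires 122 eV.

122 eV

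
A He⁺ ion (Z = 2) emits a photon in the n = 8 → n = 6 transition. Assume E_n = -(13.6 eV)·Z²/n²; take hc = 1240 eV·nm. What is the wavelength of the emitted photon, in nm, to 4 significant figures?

For Z = 2 the level energies scale as Z², so the effective Rydberg energy is 13.6 × 4 = 54.40 eV.
ΔE = 54.40 × (1/6² − 1/8²) = 54.40 × 0.01215 = 0.6611 eV.
λ = hc/ΔE = 1240 / 0.6611 = 1876 nm.

1876 nm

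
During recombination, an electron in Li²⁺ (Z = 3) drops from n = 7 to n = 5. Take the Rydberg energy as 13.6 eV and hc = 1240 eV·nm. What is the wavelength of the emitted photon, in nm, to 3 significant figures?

For Z = 3 the level energies scale as Z², so the effective Rydberg energy is 13.6 × 9 = 122.4 eV.
ΔE = 122.4 × (1/5² − 1/7²) = 122.4 × 0.01959 = 2.398 eV.
λ = hc/ΔE = 1240 / 2.398 = 517 nm.

517 nm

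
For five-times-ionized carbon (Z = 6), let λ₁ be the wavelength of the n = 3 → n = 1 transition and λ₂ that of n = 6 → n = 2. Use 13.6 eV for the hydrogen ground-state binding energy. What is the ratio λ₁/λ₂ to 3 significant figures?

λ ∝ 1/ΔE ∝ 1/(1/n_f² − 1/n_i²), and the Z² and hc factors cancel in the ratio.
λ₁/λ₂ = (1/2² − 1/6²)/(1/1² − 1/3²) = 0.2222/0.8889 = 0.250.

0.250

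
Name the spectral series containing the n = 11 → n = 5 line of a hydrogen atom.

The series is set by the lower level: n_f = 5 is the Pfund series.

Pfund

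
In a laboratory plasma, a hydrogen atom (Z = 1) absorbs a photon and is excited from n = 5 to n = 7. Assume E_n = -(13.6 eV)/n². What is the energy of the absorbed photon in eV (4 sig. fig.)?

E_7 = −13.60/49 = −0.2776 eV and E_5 = −13.60/25 = −0.5440 eV.
The photon energy is |E_7 − E_5| = 0.2664 eV.

0.2664 eV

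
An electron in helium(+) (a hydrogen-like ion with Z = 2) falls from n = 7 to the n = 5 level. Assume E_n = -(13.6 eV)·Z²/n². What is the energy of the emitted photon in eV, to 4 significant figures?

1.066 eV

The Bohr energies scale as Z², so for Z = 2: E_n = −54.40/n² eV.
E_7 = −54.40/49 = −1.110 eV and E_5 = −54.40/25 = −2.176 eV.
The photon energy is |E_7 − E_5| = 1.066 eV.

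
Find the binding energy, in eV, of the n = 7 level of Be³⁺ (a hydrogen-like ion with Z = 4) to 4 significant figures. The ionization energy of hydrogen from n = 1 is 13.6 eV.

4.441 eV

E_n = −13.6 Z²/n² = −217.6/n² eV for Z = 4.
E_7 = −217.6/49 = −4.441 eV, so ionization (to E = 0) requires 4.441 eV.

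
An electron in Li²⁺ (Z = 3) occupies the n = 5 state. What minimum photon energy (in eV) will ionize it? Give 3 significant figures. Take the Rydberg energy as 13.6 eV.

E_n = −13.6 Z²/n² = −122.4/n² eV for Z = 3.
E_5 = −122.4/25 = −4.90 eV, so ionization (to E = 0) requires 4.90 eV.

4.90 eV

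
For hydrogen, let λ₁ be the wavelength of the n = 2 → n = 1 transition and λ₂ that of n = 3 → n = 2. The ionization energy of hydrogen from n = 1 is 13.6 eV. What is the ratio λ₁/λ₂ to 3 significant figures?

λ ∝ 1/ΔE ∝ 1/(1/n_f² − 1/n_i²), and the Z² and hc factors cancel in the ratio.
λ₁/λ₂ = (1/2² − 1/3²)/(1/1² − 1/2²) = 0.1389/0.7500 = 0.185.

0.185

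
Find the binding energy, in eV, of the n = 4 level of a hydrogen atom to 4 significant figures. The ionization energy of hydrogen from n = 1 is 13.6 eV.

0.8500 eV

E_4 = −13.60/16 = −0.8500 eV, so ionization (to E = 0) requires 0.8500 eV.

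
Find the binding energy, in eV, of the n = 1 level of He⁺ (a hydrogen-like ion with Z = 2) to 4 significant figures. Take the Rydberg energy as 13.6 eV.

E_n = −13.6 Z²/n² = −54.40/n² eV for Z = 2.
E_1 = −54.40/1 = −54.40 eV, so ionization (to E = 0) requires 54.40 eV.

54.40 eV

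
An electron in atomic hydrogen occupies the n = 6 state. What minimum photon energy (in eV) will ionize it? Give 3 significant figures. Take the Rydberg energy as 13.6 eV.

E_6 = −13.60/36 = −0.378 eV, so ionization (to E = 0) requires 0.378 eV.

0.378 eV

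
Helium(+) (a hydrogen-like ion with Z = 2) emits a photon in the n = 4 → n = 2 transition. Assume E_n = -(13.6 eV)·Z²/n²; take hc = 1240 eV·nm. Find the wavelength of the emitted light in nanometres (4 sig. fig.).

121.6 nm

For Z = 2 the level energies scale as Z², so the effective Rydberg energy is 13.6 × 4 = 54.40 eV.
ΔE = 54.40 × (1/2² − 1/4²) = 54.40 × 0.1875 = 10.20 eV.
λ = hc/ΔE = 1240 / 10.20 = 121.6 nm.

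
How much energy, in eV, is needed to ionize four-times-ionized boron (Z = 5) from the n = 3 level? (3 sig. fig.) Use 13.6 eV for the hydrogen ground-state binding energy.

E_n = −13.6 Z²/n² = −340.0/n² eV for Z = 5.
E_3 = −340.0/9 = −37.8 eV, so ionization (to E = 0) requires 37.8 eV.

37.8 eV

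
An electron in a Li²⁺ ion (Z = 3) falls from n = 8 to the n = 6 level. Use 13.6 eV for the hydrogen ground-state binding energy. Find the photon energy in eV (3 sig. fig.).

1.49 eV

The Bohr energies scale as Z², so for Z = 3: E_n = −122.4/n² eV.
E_8 = −122.4/64 = −1.913 eV and E_6 = −122.4/36 = −3.400 eV.
The photon energy is |E_8 − E_6| = 1.49 eV.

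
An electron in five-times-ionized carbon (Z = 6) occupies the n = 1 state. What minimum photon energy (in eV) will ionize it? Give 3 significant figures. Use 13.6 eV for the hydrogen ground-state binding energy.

E_n = −13.6 Z²/n² = −489.6/n² eV for Z = 6.
E_1 = −489.6/1 = −490 eV, so ionization (to E = 0) requires 490 eV.

490 eV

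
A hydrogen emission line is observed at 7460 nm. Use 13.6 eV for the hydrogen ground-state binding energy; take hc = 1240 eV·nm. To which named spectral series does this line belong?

Pfund

ΔE = 1240/7460 = 0.1662 eV.
This matches 13.6 × (1/5² − 1/6²), so n_f = 5: the Pfund series.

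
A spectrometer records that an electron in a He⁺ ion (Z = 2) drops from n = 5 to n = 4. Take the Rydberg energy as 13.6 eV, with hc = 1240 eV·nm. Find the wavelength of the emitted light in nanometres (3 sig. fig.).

1010 nm

For Z = 2 the level energies scale as Z², so the effective Rydberg energy is 13.6 × 4 = 54.40 eV.
ΔE = 54.40 × (1/4² − 1/5²) = 54.40 × 0.02250 = 1.224 eV.
λ = hc/ΔE = 1240 / 1.224 = 1010 nm.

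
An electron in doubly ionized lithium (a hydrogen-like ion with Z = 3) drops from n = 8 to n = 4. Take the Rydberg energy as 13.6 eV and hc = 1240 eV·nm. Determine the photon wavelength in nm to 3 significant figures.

216 nm

For Z = 3 the level energies scale as Z², so the effective Rydberg energy is 13.6 × 9 = 122.4 eV.
ΔE = 122.4 × (1/4² − 1/8²) = 122.4 × 0.04688 = 5.738 eV.
λ = hc/ΔE = 1240 / 5.738 = 216 nm.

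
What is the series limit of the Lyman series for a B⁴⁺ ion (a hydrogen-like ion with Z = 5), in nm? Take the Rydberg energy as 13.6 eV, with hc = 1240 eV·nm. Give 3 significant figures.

The Lyman series has lower level n_f = 1; the series limit corresponds to n_i → ∞.
ΔE_max = 13.6 × 25 / 1² = 340.0 eV.
λ_min = 1240 / 340.0 = 3.65 nm.

3.65 nm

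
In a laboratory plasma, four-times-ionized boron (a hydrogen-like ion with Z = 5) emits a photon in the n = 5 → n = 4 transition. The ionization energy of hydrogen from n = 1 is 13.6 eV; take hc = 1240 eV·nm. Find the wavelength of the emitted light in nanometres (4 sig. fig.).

162.1 nm

For Z = 5 the level energies scale as Z², so the effective Rydberg energy is 13.6 × 25 = 340.0 eV.
ΔE = 340.0 × (1/4² − 1/5²) = 340.0 × 0.02250 = 7.650 eV.
λ = hc/ΔE = 1240 / 7.650 = 162.1 nm.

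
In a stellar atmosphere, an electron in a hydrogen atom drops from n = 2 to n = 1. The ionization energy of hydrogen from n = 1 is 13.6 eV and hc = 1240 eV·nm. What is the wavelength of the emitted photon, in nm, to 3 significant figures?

122 nm

ΔE = 13.60 × (1/1² − 1/2²) = 13.60 × 0.7500 = 10.20 eV.
λ = hc/ΔE = 1240 / 10.20 = 122 nm.
This line belongs to the Lyman series.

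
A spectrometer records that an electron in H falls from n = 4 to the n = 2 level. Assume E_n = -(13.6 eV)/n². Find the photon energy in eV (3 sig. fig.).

2.55 eV

E_4 = −13.60/16 = −0.8500 eV and E_2 = −13.60/4 = −3.400 eV.
The photon energy is |E_4 − E_2| = 2.55 eV.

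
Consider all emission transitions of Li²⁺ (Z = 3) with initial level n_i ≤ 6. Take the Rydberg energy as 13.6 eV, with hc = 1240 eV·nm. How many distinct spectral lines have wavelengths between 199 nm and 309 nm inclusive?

Enumerate all n_i → n_f pairs with 1 ≤ n_f < n_i ≤ 6 and compute λ = 1240 / [13.6·9·(1/n_f² − 1/n_i²)].
Lines falling in [199, 309] nm: 4→3 (208.4 nm), 6→4 (291.8 nm).

2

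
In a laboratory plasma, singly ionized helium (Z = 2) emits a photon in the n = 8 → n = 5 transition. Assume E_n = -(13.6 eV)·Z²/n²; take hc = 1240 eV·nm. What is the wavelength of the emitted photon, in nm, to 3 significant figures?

For Z = 2 the level energies scale as Z², so the effective Rydberg energy is 13.6 × 4 = 54.40 eV.
ΔE = 54.40 × (1/5² − 1/8²) = 54.40 × 0.02438 = 1.326 eV.
λ = hc/ΔE = 1240 / 1.326 = 935 nm.

935 nm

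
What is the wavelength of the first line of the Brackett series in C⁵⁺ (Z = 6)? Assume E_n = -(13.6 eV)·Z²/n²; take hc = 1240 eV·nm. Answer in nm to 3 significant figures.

The Brackett series terminates on n_f = 4; the first line has n_i = 4+1 = 5.
ΔE = 489.6 × (1/4² − 1/5²) = 11.02 eV.
λ = 1240 / 11.02 = 113 nm.

113 nm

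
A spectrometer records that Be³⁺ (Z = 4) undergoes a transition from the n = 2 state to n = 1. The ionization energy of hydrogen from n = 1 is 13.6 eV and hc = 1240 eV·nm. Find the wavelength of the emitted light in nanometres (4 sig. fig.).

For Z = 4 the level energies scale as Z², so the effective Rydberg energy is 13.6 × 16 = 217.6 eV.
ΔE = 217.6 × (1/1² − 1/2²) = 217.6 × 0.7500 = 163.2 eV.
λ = hc/ΔE = 1240 / 163.2 = 7.598 nm.

7.598 nm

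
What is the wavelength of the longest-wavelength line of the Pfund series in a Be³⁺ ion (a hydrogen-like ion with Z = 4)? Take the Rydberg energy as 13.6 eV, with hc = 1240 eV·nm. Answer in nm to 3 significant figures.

The Pfund series terminates on n_f = 5; the first line has n_i = 5+1 = 6.
ΔE = 217.6 × (1/5² − 1/6²) = 2.660 eV.
λ = 1240 / 2.660 = 466 nm.

466 nm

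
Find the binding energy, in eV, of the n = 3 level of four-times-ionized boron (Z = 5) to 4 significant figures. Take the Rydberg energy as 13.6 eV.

37.78 eV

E_n = −13.6 Z²/n² = −340.0/n² eV for Z = 5.
E_3 = −340.0/9 = −37.78 eV, so ionization (to E = 0) requires 37.78 eV.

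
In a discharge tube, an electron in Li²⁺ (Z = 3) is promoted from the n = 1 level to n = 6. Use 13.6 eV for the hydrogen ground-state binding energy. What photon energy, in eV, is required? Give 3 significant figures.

The Bohr energies scale as Z², so for Z = 3: E_n = −122.4/n² eV.
E_6 = −122.4/36 = −3.400 eV and E_1 = −122.4/1 = −122.4 eV.
The photon energy is |E_6 − E_1| = 119 eV.

119 eV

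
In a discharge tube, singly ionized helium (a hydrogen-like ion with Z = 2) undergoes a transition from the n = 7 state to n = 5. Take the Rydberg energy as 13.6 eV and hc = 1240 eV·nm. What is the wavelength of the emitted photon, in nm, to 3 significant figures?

1160 nm

For Z = 2 the level energies scale as Z², so the effective Rydberg energy is 13.6 × 4 = 54.40 eV.
ΔE = 54.40 × (1/5² − 1/7²) = 54.40 × 0.01959 = 1.066 eV.
λ = hc/ΔE = 1240 / 1.066 = 1160 nm.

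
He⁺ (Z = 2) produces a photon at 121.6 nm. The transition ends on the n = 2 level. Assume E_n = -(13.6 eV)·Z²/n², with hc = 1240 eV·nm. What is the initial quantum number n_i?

The photon energy is ΔE = hc/λ = 1240 / 121.6 = 10.20 eV.
With Z = 2, ΔE = 54.40 × (1/n_f² − 1/n_i²), so 1/n_f² − 1/n_i² = 0.1875.
With n_f = 2: 1/n_i² = 1/4 − 0.1875 = 0.06255, so n_i ≈ 4.00.

n_i = 4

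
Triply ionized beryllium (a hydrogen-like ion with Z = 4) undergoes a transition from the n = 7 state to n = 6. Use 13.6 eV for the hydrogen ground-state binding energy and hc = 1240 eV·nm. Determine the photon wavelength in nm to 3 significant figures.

For Z = 4 the level energies scale as Z², so the effective Rydberg energy is 13.6 × 16 = 217.6 eV.
ΔE = 217.6 × (1/6² − 1/7²) = 217.6 × 0.007370 = 1.604 eV.
λ = hc/ΔE = 1240 / 1.604 = 773 nm.

773 nm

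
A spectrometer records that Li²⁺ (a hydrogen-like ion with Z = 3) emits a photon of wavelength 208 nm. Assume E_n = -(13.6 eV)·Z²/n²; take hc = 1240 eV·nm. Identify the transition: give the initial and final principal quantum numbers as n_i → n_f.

The photon energy is ΔE = hc/λ = 1240 / 208 = 5.962 eV.
With Z = 3, ΔE = 122.4 × (1/n_f² − 1/n_i²), so 1/n_f² − 1/n_i² = 0.04871.
Trying n_f = 3 gives 1/n_i² = 0.06241, i.e. n_i ≈ 4; this pair matches.

n_i = 4, n_f = 3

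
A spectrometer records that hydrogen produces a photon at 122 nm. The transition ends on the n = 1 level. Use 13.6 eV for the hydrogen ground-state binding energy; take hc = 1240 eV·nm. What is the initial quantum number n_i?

n_i = 2

The photon energy is ΔE = hc/λ = 1240 / 122 = 10.16 eV.
With Z = 1, ΔE = 13.60 × (1/n_f² − 1/n_i²), so 1/n_f² − 1/n_i² = 0.7473.
With n_f = 1: 1/n_i² = 1/1 − 0.7473 = 0.2527, so n_i ≈ 1.99.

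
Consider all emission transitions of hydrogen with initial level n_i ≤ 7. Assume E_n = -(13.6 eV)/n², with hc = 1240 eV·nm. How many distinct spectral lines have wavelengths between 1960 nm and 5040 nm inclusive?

Enumerate all n_i → n_f pairs with 1 ≤ n_f < n_i ≤ 7 and compute λ = 1240 / [13.6·1·(1/n_f² − 1/n_i²)].
Lines falling in [1960, 5040] nm: 7→4 (2166 nm), 6→4 (2626 nm), 5→4 (4052 nm), 7→5 (4654 nm).

4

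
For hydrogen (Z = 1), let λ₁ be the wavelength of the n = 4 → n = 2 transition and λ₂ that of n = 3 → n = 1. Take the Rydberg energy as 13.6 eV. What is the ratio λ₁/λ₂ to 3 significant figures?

λ ∝ 1/ΔE ∝ 1/(1/n_f² − 1/n_i²), and the Z² and hc factors cancel in the ratio.
λ₁/λ₂ = (1/1² − 1/3²)/(1/2² − 1/4²) = 0.8889/0.1875 = 4.74.

4.74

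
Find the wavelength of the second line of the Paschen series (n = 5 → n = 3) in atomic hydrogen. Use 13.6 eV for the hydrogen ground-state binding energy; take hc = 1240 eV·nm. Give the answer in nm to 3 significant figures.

The Paschen series terminates on n_f = 3; the second line has n_i = 3+2 = 5.
ΔE = 13.60 × (1/3² − 1/5²) = 0.9671 eV.
λ = 1240 / 0.9671 = 1280 nm.

1280 nm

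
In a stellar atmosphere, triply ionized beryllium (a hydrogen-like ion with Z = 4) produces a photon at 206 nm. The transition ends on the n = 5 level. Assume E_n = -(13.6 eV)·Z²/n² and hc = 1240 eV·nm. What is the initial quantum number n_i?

The photon energy is ΔE = hc/λ = 1240 / 206 = 6.019 eV.
With Z = 4, ΔE = 217.6 × (1/n_f² − 1/n_i²), so 1/n_f² − 1/n_i² = 0.02766.
With n_f = 5: 1/n_i² = 1/25 − 0.02766 = 0.01234, so n_i ≈ 9.00.

n_i = 9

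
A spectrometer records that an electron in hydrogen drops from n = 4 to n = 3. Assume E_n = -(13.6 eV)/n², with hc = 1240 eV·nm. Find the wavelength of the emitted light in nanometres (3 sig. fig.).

1880 nm

ΔE = 13.60 × (1/3² − 1/4²) = 13.60 × 0.04861 = 0.6611 eV.
λ = hc/ΔE = 1240 / 0.6611 = 1880 nm.
This line belongs to the Paschen series.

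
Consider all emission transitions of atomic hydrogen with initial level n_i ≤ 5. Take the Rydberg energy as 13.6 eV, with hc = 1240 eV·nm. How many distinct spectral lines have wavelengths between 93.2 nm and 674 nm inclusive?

Enumerate all n_i → n_f pairs with 1 ≤ n_f < n_i ≤ 5 and compute λ = 1240 / [13.6·1·(1/n_f² − 1/n_i²)].
Lines falling in [93.2, 674] nm: 5→1 (94.98 nm), 4→1 (97.25 nm), 3→1 (102.6 nm), 2→1 (121.6 nm), 5→2 (434.2 nm), 4→2 (486.3 nm), 3→2 (656.5 nm).

7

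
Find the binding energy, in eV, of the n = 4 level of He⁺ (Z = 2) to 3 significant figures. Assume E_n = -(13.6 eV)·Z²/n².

E_n = −13.6 Z²/n² = −54.40/n² eV for Z = 2.
E_4 = −54.40/16 = −3.40 eV, so ionization (to E = 0) requires 3.40 eV.

3.40 eV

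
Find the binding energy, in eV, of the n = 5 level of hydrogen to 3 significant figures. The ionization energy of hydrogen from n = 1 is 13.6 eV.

E_5 = −13.60/25 = −0.544 eV, so ionization (to E = 0) requires 0.544 eV.

0.544 eV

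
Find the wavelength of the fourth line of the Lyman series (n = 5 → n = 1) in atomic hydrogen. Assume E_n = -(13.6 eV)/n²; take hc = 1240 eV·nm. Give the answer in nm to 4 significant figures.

The Lyman series terminates on n_f = 1; the fourth line has n_i = 1+4 = 5.
ΔE = 13.60 × (1/1² − 1/5²) = 13.06 eV.
λ = 1240 / 13.06 = 94.98 nm.

94.98 nm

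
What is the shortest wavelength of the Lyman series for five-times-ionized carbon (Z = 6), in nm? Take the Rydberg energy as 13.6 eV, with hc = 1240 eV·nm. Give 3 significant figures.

2.53 nm

The Lyman series has lower level n_f = 1; the series limit corresponds to n_i → ∞.
ΔE_max = 13.6 × 36 / 1² = 489.6 eV.
λ_min = 1240 / 489.6 = 2.53 nm.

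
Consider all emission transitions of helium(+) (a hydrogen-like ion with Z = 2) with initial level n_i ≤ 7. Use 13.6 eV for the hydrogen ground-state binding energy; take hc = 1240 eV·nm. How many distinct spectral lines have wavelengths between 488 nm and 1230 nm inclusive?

4

Enumerate all n_i → n_f pairs with 1 ≤ n_f < n_i ≤ 7 and compute λ = 1240 / [13.6·4·(1/n_f² − 1/n_i²)].
Lines falling in [488, 1230] nm: 7→4 (541.5 nm), 6→4 (656.5 nm), 5→4 (1013 nm), 7→5 (1163 nm).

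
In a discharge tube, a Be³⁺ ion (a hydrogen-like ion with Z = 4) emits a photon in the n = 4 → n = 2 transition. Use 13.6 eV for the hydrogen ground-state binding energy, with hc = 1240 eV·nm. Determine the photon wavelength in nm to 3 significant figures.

30.4 nm

For Z = 4 the level energies scale as Z², so the effective Rydberg energy is 13.6 × 16 = 217.6 eV.
ΔE = 217.6 × (1/2² − 1/4²) = 217.6 × 0.1875 = 40.80 eV.
λ = hc/ΔE = 1240 / 40.80 = 30.4 nm.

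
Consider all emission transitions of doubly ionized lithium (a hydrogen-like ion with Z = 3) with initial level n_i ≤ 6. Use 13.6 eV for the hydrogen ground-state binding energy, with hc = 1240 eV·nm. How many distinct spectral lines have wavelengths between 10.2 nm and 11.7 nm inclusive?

Enumerate all n_i → n_f pairs with 1 ≤ n_f < n_i ≤ 6 and compute λ = 1240 / [13.6·9·(1/n_f² − 1/n_i²)].
Lines falling in [10.2, 11.7] nm: 6→1 (10.42 nm), 5→1 (10.55 nm), 4→1 (10.81 nm), 3→1 (11.40 nm).

4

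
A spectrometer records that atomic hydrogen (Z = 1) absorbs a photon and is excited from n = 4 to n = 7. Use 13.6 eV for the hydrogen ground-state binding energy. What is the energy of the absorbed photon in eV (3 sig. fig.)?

E_7 = −13.60/49 = −0.2776 eV and E_4 = −13.60/16 = −0.8500 eV.
The photon energy is |E_7 − E_4| = 0.572 eV.

0.572 eV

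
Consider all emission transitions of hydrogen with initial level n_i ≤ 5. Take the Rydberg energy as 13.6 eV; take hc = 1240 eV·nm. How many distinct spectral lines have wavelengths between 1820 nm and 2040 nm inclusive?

Enumerate all n_i → n_f pairs with 1 ≤ n_f < n_i ≤ 5 and compute λ = 1240 / [13.6·1·(1/n_f² − 1/n_i²)].
Lines falling in [1820, 2040] nm: 4→3 (1876 nm).

1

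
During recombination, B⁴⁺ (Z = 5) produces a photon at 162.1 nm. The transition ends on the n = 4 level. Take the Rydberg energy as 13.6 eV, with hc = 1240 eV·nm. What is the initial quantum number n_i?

The photon energy is ΔE = hc/λ = 1240 / 162.1 = 7.650 eV.
With Z = 5, ΔE = 340.0 × (1/n_f² − 1/n_i²), so 1/n_f² − 1/n_i² = 0.02250.
With n_f = 4: 1/n_i² = 1/16 − 0.02250 = 0.04000, so n_i ≈ 5.00.

n_i = 5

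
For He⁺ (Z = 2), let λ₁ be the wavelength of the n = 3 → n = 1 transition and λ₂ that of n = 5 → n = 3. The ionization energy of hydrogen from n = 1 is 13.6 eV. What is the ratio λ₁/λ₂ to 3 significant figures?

λ ∝ 1/ΔE ∝ 1/(1/n_f² − 1/n_i²), and the Z² and hc factors cancel in the ratio.
λ₁/λ₂ = (1/3² − 1/5²)/(1/1² − 1/3²) = 0.07111/0.8889 = 0.0800.

0.0800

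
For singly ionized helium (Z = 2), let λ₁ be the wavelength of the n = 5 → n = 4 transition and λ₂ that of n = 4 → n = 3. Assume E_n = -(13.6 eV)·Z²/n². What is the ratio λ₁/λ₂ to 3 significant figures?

2.16

λ ∝ 1/ΔE ∝ 1/(1/n_f² − 1/n_i²), and the Z² and hc factors cancel in the ratio.
λ₁/λ₂ = (1/3² − 1/4²)/(1/4² − 1/5²) = 0.04861/0.02250 = 2.16.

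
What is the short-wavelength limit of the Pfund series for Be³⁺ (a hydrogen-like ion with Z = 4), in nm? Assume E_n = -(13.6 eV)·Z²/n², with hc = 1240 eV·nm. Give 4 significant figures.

The Pfund series has lower level n_f = 5; the series limit corresponds to n_i → ∞.
ΔE_max = 13.6 × 16 / 5² = 8.704 eV.
λ_min = 1240 / 8.704 = 142.5 nm.

142.5 nm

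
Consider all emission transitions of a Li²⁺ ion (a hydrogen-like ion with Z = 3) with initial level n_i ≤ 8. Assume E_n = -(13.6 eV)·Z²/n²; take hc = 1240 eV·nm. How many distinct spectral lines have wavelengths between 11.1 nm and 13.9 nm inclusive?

2

Enumerate all n_i → n_f pairs with 1 ≤ n_f < n_i ≤ 8 and compute λ = 1240 / [13.6·9·(1/n_f² − 1/n_i²)].
Lines falling in [11.1, 13.9] nm: 3→1 (11.40 nm), 2→1 (13.51 nm).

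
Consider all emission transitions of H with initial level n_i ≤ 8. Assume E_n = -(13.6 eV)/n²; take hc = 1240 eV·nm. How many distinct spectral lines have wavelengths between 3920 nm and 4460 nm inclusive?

1

Enumerate all n_i → n_f pairs with 1 ≤ n_f < n_i ≤ 8 and compute λ = 1240 / [13.6·1·(1/n_f² − 1/n_i²)].
Lines falling in [3920, 4460] nm: 5→4 (4052 nm).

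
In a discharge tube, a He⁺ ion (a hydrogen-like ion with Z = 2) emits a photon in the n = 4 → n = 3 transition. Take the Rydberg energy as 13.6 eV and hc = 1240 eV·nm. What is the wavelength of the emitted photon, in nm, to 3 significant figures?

469 nm

For Z = 2 the level energies scale as Z², so the effective Rydberg energy is 13.6 × 4 = 54.40 eV.
ΔE = 54.40 × (1/3² − 1/4²) = 54.40 × 0.04861 = 2.644 eV.
λ = hc/ΔE = 1240 / 2.644 = 469 nm.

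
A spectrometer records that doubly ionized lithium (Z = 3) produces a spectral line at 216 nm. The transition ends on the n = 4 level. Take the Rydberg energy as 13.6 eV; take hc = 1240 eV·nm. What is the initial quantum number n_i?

The photon energy is ΔE = hc/λ = 1240 / 216 = 5.741 eV.
With Z = 3, ΔE = 122.4 × (1/n_f² − 1/n_i²), so 1/n_f² − 1/n_i² = 0.04690.
With n_f = 4: 1/n_i² = 1/16 − 0.04690 = 0.01560, so n_i ≈ 8.01.

n_i = 8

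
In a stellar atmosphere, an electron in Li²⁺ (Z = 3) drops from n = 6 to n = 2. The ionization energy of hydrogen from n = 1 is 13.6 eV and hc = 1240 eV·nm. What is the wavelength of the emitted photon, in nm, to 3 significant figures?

45.6 nm

For Z = 3 the level energies scale as Z², so the effective Rydberg energy is 13.6 × 9 = 122.4 eV.
ΔE = 122.4 × (1/2² − 1/6²) = 122.4 × 0.2222 = 27.20 eV.
λ = hc/ΔE = 1240 / 27.20 = 45.6 nm.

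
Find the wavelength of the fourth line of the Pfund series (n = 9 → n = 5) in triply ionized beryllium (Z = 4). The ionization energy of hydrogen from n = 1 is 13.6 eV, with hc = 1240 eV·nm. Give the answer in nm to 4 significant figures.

The Pfund series terminates on n_f = 5; the fourth line has n_i = 5+4 = 9.
ΔE = 217.6 × (1/5² − 1/9²) = 6.018 eV.
λ = 1240 / 6.018 = 206.1 nm.

206.1 nm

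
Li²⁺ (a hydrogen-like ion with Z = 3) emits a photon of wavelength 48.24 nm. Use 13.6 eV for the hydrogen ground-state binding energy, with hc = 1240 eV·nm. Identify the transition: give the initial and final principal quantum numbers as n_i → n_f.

The photon energy is ΔE = hc/λ = 1240 / 48.24 = 25.70 eV.
With Z = 3, ΔE = 122.4 × (1/n_f² − 1/n_i²), so 1/n_f² − 1/n_i² = 0.2100.
Trying n_f = 2 gives 1/n_i² = 0.03999, i.e. n_i ≈ 5; this pair matches.

n_i = 5, n_f = 2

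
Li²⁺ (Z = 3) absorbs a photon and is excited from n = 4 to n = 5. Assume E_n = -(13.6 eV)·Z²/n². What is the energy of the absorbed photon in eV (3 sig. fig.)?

2.75 eV

The Bohr energies scale as Z², so for Z = 3: E_n = −122.4/n² eV.
E_5 = −122.4/25 = −4.896 eV and E_4 = −122.4/16 = −7.650 eV.
The photon energy is |E_5 − E_4| = 2.75 eV.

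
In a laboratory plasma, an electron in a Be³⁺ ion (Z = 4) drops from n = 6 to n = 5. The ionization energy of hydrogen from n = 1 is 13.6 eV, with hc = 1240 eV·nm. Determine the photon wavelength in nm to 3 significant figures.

For Z = 4 the level energies scale as Z², so the effective Rydberg energy is 13.6 × 16 = 217.6 eV.
ΔE = 217.6 × (1/5² − 1/6²) = 217.6 × 0.01222 = 2.660 eV.
λ = hc/ΔE = 1240 / 2.660 = 466 nm.

466 nm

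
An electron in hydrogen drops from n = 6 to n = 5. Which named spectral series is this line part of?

Pfund

The series is set by the lower level: n_f = 5 is the Pfund series.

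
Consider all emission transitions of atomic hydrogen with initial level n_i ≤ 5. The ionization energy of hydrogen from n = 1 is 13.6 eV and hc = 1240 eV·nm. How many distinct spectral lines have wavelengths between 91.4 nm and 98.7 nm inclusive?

2

Enumerate all n_i → n_f pairs with 1 ≤ n_f < n_i ≤ 5 and compute λ = 1240 / [13.6·1·(1/n_f² − 1/n_i²)].
Lines falling in [91.4, 98.7] nm: 5→1 (94.98 nm), 4→1 (97.25 nm).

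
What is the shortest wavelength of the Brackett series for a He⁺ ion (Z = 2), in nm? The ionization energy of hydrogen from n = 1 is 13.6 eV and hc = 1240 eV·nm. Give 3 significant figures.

The Brackett series has lower level n_f = 4; the series limit corresponds to n_i → ∞.
ΔE_max = 13.6 × 4 / 4² = 3.400 eV.
λ_min = 1240 / 3.400 = 365 nm.

365 nm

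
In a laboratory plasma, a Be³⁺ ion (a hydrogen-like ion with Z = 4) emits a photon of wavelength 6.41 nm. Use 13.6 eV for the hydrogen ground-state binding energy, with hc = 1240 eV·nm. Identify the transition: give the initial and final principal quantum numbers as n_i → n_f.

The photon energy is ΔE = hc/λ = 1240 / 6.41 = 193.4 eV.
With Z = 4, ΔE = 217.6 × (1/n_f² − 1/n_i²), so 1/n_f² − 1/n_i² = 0.8890.
Trying n_f = 1 gives 1/n_i² = 0.1110, i.e. n_i ≈ 3; this pair matches.

n_i = 3, n_f = 1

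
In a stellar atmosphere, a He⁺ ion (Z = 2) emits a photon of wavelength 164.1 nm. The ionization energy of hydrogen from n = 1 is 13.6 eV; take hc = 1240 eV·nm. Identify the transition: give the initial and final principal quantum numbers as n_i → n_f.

The photon energy is ΔE = hc/λ = 1240 / 164.1 = 7.556 eV.
With Z = 2, ΔE = 54.40 × (1/n_f² − 1/n_i²), so 1/n_f² − 1/n_i² = 0.1389.
Trying n_f = 2 gives 1/n_i² = 0.1111, i.e. n_i ≈ 3; this pair matches.

n_i = 3, n_f = 2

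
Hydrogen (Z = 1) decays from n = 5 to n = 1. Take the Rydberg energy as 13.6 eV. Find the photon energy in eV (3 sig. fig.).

E_5 = −13.60/25 = −0.5440 eV and E_1 = −13.60/1 = −13.60 eV.
The photon energy is |E_5 − E_1| = 13.1 eV.

13.1 eV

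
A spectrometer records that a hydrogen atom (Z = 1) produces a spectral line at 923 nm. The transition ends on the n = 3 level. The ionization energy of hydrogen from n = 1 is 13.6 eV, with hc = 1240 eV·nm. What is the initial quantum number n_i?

n_i = 9

The photon energy is ΔE = hc/λ = 1240 / 923 = 1.343 eV.
With Z = 1, ΔE = 13.60 × (1/n_f² − 1/n_i²), so 1/n_f² − 1/n_i² = 0.09878.
With n_f = 3: 1/n_i² = 1/9 − 0.09878 = 0.01233, so n_i ≈ 9.01.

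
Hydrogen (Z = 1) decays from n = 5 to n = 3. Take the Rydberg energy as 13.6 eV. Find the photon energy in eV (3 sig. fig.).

0.967 eV

E_5 = −13.60/25 = −0.5440 eV and E_3 = −13.60/9 = −1.511 eV.
The photon energy is |E_5 − E_3| = 0.967 eV.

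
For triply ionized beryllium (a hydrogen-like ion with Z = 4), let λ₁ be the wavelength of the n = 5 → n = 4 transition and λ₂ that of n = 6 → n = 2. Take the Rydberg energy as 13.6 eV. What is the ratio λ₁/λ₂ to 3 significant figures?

λ ∝ 1/ΔE ∝ 1/(1/n_f² − 1/n_i²), and the Z² and hc factors cancel in the ratio.
λ₁/λ₂ = (1/2² − 1/6²)/(1/4² − 1/5²) = 0.2222/0.02250 = 9.88.

9.88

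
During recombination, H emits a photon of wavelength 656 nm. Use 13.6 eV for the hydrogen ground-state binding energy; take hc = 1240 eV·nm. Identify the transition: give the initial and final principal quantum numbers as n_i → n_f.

n_i = 3, n_f = 2

The photon energy is ΔE = hc/λ = 1240 / 656 = 1.890 eV.
With Z = 1, ΔE = 13.60 × (1/n_f² − 1/n_i²), so 1/n_f² − 1/n_i² = 0.1390.
Trying n_f = 2 gives 1/n_i² = 0.1110, i.e. n_i ≈ 3; this pair matches.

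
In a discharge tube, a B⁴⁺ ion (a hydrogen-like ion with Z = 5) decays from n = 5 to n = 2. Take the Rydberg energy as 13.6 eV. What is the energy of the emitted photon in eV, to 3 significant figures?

71.4 eV

The Bohr energies scale as Z², so for Z = 5: E_n = −340.0/n² eV.
E_5 = −340.0/25 = −13.60 eV and E_2 = −340.0/4 = −85.00 eV.
The photon energy is |E_5 − E_2| = 71.4 eV.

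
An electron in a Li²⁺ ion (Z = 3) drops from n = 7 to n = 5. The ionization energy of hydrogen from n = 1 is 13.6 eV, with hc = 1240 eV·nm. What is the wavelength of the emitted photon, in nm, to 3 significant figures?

517 nm

For Z = 3 the level energies scale as Z², so the effective Rydberg energy is 13.6 × 9 = 122.4 eV.
ΔE = 122.4 × (1/5² − 1/7²) = 122.4 × 0.01959 = 2.398 eV.
λ = hc/ΔE = 1240 / 2.398 = 517 nm.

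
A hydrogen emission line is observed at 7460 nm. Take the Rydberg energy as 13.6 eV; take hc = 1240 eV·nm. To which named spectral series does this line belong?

Pfund

ΔE = 1240/7460 = 0.1662 eV.
This matches 13.6 × (1/5² − 1/6²), so n_f = 5: the Pfund series.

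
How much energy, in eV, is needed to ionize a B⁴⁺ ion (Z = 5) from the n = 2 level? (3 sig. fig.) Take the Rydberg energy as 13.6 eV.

85.0 eV

E_n = −13.6 Z²/n² = −340.0/n² eV for Z = 5.
E_2 = −340.0/4 = −85.0 eV, so ionization (to E = 0) requires 85.0 eV.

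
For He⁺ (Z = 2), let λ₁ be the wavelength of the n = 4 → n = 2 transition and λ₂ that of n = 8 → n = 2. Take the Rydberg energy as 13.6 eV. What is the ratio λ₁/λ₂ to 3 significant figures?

λ ∝ 1/ΔE ∝ 1/(1/n_f² − 1/n_i²), and the Z² and hc factors cancel in the ratio.
λ₁/λ₂ = (1/2² − 1/8²)/(1/2² − 1/4²) = 0.2344/0.1875 = 1.25.

1.25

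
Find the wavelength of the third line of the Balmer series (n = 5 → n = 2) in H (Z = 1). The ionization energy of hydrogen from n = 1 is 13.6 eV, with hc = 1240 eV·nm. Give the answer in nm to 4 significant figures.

The Balmer series terminates on n_f = 2; the third line has n_i = 2+3 = 5.
ΔE = 13.60 × (1/2² − 1/5²) = 2.856 eV.
λ = 1240 / 2.856 = 434.2 nm.

434.2 nm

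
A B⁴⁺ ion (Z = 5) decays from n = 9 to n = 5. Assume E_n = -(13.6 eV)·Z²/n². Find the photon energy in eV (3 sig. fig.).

9.40 eV

The Bohr energies scale as Z², so for Z = 5: E_n = −340.0/n² eV.
E_9 = −340.0/81 = −4.198 eV and E_5 = −340.0/25 = −13.60 eV.
The photon energy is |E_9 − E_5| = 9.40 eV.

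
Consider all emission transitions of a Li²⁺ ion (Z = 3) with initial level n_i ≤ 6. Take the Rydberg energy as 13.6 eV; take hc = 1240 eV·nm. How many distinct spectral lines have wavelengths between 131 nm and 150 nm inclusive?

Enumerate all n_i → n_f pairs with 1 ≤ n_f < n_i ≤ 6 and compute λ = 1240 / [13.6·9·(1/n_f² − 1/n_i²)].
Lines falling in [131, 150] nm: 5→3 (142.5 nm).

1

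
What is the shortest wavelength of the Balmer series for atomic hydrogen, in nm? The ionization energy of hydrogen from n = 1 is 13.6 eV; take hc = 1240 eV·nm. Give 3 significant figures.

The Balmer series has lower level n_f = 2; the series limit corresponds to n_i → ∞.
ΔE_max = 13.6 × 1 / 2² = 3.400 eV.
λ_min = 1240 / 3.400 = 365 nm.

365 nm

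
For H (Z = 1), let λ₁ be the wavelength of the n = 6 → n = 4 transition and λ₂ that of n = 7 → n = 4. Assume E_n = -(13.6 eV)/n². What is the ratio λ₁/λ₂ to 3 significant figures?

1.21

λ ∝ 1/ΔE ∝ 1/(1/n_f² − 1/n_i²), and the Z² and hc factors cancel in the ratio.
λ₁/λ₂ = (1/4² − 1/7²)/(1/4² − 1/6²) = 0.04209/0.03472 = 1.21.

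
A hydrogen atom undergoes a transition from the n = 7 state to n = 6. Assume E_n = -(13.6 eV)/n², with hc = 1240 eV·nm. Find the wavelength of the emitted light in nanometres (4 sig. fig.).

ΔE = 13.60 × (1/6² − 1/7²) = 13.60 × 0.007370 = 0.1002 eV.
λ = hc/ΔE = 1240 / 0.1002 = 12370 nm.

12370 nm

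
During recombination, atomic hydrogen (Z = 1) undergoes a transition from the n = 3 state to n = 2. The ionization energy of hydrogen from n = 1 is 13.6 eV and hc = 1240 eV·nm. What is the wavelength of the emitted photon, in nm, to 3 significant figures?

ΔE = 13.60 × (1/2² − 1/3²) = 13.60 × 0.1389 = 1.889 eV.
λ = hc/ΔE = 1240 / 1.889 = 656 nm.

656 nm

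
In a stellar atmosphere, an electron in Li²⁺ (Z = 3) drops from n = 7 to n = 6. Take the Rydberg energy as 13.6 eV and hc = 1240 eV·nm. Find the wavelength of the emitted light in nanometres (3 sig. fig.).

1370 nm

For Z = 3 the level energies scale as Z², so the effective Rydberg energy is 13.6 × 9 = 122.4 eV.
ΔE = 122.4 × (1/6² − 1/7²) = 122.4 × 0.007370 = 0.9020 eV.
λ = hc/ΔE = 1240 / 0.9020 = 1370 nm.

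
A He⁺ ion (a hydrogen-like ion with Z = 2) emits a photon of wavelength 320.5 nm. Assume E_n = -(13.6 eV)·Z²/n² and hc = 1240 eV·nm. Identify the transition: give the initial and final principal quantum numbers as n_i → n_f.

The photon energy is ΔE = hc/λ = 1240 / 320.5 = 3.869 eV.
With Z = 2, ΔE = 54.40 × (1/n_f² − 1/n_i²), so 1/n_f² − 1/n_i² = 0.07112.
Trying n_f = 3 gives 1/n_i² = 0.03999, i.e. n_i ≈ 5; this pair matches.

n_i = 5, n_f = 3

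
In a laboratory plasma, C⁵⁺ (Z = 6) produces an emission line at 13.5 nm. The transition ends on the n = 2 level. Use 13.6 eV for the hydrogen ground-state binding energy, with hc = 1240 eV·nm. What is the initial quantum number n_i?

n_i = 4

The photon energy is ΔE = hc/λ = 1240 / 13.5 = 91.85 eV.
With Z = 6, ΔE = 489.6 × (1/n_f² − 1/n_i²), so 1/n_f² − 1/n_i² = 0.1876.
With n_f = 2: 1/n_i² = 1/4 − 0.1876 = 0.06239, so n_i ≈ 4.00.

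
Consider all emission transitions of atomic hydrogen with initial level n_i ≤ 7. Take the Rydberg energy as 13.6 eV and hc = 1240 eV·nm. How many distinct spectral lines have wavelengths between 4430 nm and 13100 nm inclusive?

Enumerate all n_i → n_f pairs with 1 ≤ n_f < n_i ≤ 7 and compute λ = 1240 / [13.6·1·(1/n_f² − 1/n_i²)].
Lines falling in [4430, 13100] nm: 7→5 (4654 nm), 6→5 (7460 nm), 7→6 (12370 nm).

3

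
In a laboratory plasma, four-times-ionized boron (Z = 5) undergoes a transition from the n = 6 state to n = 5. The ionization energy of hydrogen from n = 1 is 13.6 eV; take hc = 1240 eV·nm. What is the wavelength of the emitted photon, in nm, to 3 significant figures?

298 nm

For Z = 5 the level energies scale as Z², so the effective Rydberg energy is 13.6 × 25 = 340.0 eV.
ΔE = 340.0 × (1/5² − 1/6²) = 340.0 × 0.01222 = 4.156 eV.
λ = hc/ΔE = 1240 / 4.156 = 298 nm.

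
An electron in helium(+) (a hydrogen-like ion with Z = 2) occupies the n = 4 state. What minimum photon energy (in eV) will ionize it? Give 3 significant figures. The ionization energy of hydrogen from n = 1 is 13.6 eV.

3.40 eV

E_n = −13.6 Z²/n² = −54.40/n² eV for Z = 2.
E_4 = −54.40/16 = −3.40 eV, so ionization (to E = 0) requires 3.40 eV.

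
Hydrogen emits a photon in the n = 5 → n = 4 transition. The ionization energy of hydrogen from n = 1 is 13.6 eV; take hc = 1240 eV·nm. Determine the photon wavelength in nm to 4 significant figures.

4052 nm

ΔE = 13.60 × (1/4² − 1/5²) = 13.60 × 0.02250 = 0.3060 eV.
λ = hc/ΔE = 1240 / 0.3060 = 4052 nm.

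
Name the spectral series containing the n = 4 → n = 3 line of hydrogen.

The series is set by the lower level: n_f = 3 is the Paschen series.

Paschen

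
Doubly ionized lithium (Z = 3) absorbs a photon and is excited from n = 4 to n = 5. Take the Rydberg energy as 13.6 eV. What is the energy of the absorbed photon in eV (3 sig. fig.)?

2.75 eV

The Bohr energies scale as Z², so for Z = 3: E_n = −122.4/n² eV.
E_5 = −122.4/25 = −4.896 eV and E_4 = −122.4/16 = −7.650 eV.
The photon energy is |E_5 − E_4| = 2.75 eV.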